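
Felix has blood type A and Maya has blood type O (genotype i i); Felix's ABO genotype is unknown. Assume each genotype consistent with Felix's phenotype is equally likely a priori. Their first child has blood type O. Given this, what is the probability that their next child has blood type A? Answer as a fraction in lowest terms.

1/2

Possible genotypes: Felix ∈ {I^A I^A, I^A i}; Maya ∈ {i i}.
Weight each parental genotype pair by prior × P(type-O child):
  I^A i × i i: posterior weight 1; P(next child type A) = 1/2.
Weighted sum = 1/2.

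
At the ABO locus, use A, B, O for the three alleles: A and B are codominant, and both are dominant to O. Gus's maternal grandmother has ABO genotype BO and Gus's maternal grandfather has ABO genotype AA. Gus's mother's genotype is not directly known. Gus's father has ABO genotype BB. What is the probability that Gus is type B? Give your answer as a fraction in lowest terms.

Gus's mother's ABO genotype from BO × AA: 1/2 AB, 1/2 AO.
Crossing each possibility with the father BB and summing P(type B): 1/2·1/2 + 1/2·1/2 = 1/2.

1/2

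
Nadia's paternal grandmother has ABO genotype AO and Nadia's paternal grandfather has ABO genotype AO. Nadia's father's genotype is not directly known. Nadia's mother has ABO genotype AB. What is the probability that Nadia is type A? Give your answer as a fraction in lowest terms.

Nadia's father's ABO genotype from AO × AO: 1/4 AA, 1/2 AO, 1/4 OO.
Crossing each possibility with the mother AB and summing P(type A): 1/4·1/2 + 1/2·1/2 + 1/4·1/2 = 1/2.

1/2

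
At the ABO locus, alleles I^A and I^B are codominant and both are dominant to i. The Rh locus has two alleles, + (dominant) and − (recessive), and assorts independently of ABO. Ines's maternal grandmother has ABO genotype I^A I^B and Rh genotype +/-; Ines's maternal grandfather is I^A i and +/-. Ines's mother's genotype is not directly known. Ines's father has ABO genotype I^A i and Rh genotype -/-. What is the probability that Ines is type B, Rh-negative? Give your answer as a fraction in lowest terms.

Ines's mother's ABO genotype from I^A I^B × I^A i: 1/4 I^A I^A, 1/4 I^A I^B, 1/4 I^A i, 1/4 I^B i.
Crossing each possibility with the father I^A i and summing P(type B): 1/4·0 + 1/4·1/4 + 1/4·0 + 1/4·1/4 = 1/8.
Similarly for Rh via the mother's Rh distribution: P(Rh-) = 1/2.
Independent loci: 1/8 × 1/2 = 1/16.

1/16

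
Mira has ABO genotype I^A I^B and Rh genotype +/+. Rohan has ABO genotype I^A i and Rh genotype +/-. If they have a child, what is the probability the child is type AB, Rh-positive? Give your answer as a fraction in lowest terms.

ABO cross I^A I^B × I^A i → offspring phenotypes: 1/2 A, 1/4 B, 1/4 AB.
Rh cross +/+ × +/- → 1 Rh+.
Independent loci: P(type AB, Rh-positive) = 1/4 × 1 = 1/4.

1/4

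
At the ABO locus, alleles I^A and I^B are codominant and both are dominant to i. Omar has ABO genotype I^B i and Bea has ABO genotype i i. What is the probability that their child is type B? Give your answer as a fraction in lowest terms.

1/2

ABO cross I^B i × i i → offspring phenotypes: 1/2 O, 1/2 B.
So P(type B) = 1/2.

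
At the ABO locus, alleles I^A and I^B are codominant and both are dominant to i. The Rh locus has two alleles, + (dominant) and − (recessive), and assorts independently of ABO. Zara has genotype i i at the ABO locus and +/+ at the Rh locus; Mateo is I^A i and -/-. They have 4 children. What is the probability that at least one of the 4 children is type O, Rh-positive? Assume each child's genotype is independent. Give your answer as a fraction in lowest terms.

ABO cross i i × I^A i → 1/2 O, 1/2 A.
Rh cross +/+ × -/- → 1 Rh+; so P(type O, Rh-positive) = 1/2 × 1 = 1/2 per child.
P(none) = (1/2)^4 = 1/16; P(at least one) = 1 − 1/16 = 15/16.

15/16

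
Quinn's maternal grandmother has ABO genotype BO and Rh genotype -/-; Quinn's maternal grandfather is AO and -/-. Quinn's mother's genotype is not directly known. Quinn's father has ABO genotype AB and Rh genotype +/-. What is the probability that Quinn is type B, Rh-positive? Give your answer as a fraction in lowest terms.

Quinn's mother's ABO genotype from BO × AO: 1/4 AB, 1/4 AO, 1/4 BO, 1/4 OO.
Crossing each possibility with the father AB and summing P(type B): 1/4·1/4 + 1/4·1/4 + 1/4·1/2 + 1/4·1/2 = 3/8.
Similarly for Rh via the mother's Rh distribution: P(Rh+) = 1/2.
Independent loci: 3/8 × 1/2 = 3/16.

3/16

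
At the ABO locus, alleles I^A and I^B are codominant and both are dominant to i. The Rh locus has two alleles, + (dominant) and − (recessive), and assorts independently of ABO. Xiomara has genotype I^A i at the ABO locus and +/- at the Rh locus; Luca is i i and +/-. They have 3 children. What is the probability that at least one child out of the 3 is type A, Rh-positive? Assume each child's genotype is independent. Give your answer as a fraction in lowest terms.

ABO cross I^A i × i i → 1/2 O, 1/2 A.
Rh cross +/- × +/- → 3/4 Rh+, 1/4 Rh-; so P(type A, Rh-positive) = 1/2 × 3/4 = 3/8 per child.
P(none) = (5/8)^3 = 125/512; P(at least one) = 1 − 125/512 = 387/512.

387/512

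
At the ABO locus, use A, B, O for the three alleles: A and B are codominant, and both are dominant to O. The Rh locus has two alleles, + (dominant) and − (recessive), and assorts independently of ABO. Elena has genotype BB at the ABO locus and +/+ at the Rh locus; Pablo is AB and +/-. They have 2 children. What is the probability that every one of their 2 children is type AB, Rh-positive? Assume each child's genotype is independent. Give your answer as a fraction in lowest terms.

1/4

ABO cross BB × AB → 1/2 B, 1/2 AB.
Rh cross +/+ × +/- → 1 Rh+; so P(type AB, Rh-positive) = 1/2 × 1 = 1/2 per child.
All 2 independent: (1/2)^2 = 1/4.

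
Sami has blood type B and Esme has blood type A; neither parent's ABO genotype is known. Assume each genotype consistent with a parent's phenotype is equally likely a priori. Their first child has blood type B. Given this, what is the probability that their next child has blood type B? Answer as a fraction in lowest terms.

5/12

Possible genotypes: Sami ∈ {BB, BO}; Esme ∈ {AA, AO}.
Weight each parental genotype pair by prior × P(type-B child):
  BB × AO: posterior weight 2/3; P(next child type B) = 1/2.
  BO × AO: posterior weight 1/3; P(next child type B) = 1/4.
Weighted sum = 5/12.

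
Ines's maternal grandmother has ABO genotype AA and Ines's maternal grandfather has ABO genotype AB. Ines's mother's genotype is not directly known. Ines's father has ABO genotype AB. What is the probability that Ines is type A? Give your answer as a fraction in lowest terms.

Ines's mother's ABO genotype from AA × AB: 1/2 AA, 1/2 AB.
Crossing each possibility with the father AB and summing P(type A): 1/2·1/2 + 1/2·1/4 = 3/8.

3/8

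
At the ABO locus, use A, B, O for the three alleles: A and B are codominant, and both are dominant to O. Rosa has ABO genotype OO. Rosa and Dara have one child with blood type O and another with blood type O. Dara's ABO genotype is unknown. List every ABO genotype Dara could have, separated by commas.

AO, BO, OO

For each candidate genotype of Dara, check whether crossing it with OO can produce every observed child phenotype.
  AA → possible child types {A} ✗
  AB → possible child types {A, B} ✗
  AO → possible child types {O, A} ✓
  BB → possible child types {B} ✗
  BO → possible child types {O, B} ✓
  OO → possible child types {O} ✓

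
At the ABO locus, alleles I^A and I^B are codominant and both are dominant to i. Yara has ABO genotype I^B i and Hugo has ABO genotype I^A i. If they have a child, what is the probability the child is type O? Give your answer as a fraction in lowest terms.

ABO cross I^B i × I^A i → offspring phenotypes: 1/4 O, 1/4 A, 1/4 B, 1/4 AB.
So P(type O) = 1/4.

1/4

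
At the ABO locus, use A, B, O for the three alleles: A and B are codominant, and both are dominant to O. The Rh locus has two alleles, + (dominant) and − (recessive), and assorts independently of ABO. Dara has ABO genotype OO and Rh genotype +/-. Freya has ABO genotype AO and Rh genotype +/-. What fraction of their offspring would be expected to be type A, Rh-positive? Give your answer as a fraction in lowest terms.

ABO cross OO × AO → offspring phenotypes: 1/2 O, 1/2 A.
Rh cross +/- × +/- → 3/4 Rh+, 1/4 Rh-.
Independent loci: P(type A, Rh-positive) = 1/2 × 3/4 = 3/8.

3/8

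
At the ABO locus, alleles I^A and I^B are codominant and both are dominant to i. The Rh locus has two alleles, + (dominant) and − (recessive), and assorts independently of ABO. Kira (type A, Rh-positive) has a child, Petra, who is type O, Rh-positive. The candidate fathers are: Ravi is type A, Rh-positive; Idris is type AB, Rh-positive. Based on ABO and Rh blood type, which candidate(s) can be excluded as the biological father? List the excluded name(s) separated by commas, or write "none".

Idris

A candidate is excluded only if no genotype consistent with his phenotype could produce a type O, Rh-positive child with a type A, Rh-positive mother.
Idris (type AB, Rh+): no genotype consistent with that phenotype can produce a type-O Rh+ child with a type-A mother.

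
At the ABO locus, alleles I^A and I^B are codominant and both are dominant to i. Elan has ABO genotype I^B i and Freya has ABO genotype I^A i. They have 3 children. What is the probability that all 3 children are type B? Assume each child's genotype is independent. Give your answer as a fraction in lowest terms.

ABO cross I^B i × I^A i → 1/4 O, 1/4 A, 1/4 B, 1/4 AB.
So P(type B) = 1/4 per child.
All 3 independent: (1/4)^3 = 1/64.

1/64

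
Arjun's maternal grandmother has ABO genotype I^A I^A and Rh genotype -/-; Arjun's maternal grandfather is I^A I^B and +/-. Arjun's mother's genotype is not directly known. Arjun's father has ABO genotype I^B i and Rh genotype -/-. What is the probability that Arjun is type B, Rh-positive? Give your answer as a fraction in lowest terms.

1/16

Arjun's mother's ABO genotype from I^A I^A × I^A I^B: 1/2 I^A I^A, 1/2 I^A I^B.
Crossing each possibility with the father I^B i and summing P(type B): 1/2·0 + 1/2·1/2 = 1/4.
Similarly for Rh via the mother's Rh distribution: P(Rh+) = 1/4.
Independent loci: 1/4 × 1/4 = 1/16.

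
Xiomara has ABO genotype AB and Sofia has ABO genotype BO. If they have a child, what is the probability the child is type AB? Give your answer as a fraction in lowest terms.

ABO cross AB × BO → offspring phenotypes: 1/4 A, 1/2 B, 1/4 AB.
So P(type AB) = 1/4.

1/4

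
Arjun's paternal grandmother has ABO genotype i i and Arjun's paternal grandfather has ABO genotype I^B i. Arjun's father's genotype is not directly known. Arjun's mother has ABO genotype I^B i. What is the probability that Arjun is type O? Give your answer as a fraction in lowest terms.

3/8

Arjun's father's ABO genotype from i i × I^B i: 1/2 I^B i, 1/2 i i.
Crossing each possibility with the mother I^B i and summing P(type O): 1/2·1/4 + 1/2·1/2 = 3/8.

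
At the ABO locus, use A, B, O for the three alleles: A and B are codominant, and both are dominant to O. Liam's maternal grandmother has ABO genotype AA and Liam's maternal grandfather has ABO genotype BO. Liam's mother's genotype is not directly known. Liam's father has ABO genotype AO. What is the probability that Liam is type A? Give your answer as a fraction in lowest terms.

5/8

Liam's mother's ABO genotype from AA × BO: 1/2 AB, 1/2 AO.
Crossing each possibility with the father AO and summing P(type A): 1/2·1/2 + 1/2·3/4 = 5/8.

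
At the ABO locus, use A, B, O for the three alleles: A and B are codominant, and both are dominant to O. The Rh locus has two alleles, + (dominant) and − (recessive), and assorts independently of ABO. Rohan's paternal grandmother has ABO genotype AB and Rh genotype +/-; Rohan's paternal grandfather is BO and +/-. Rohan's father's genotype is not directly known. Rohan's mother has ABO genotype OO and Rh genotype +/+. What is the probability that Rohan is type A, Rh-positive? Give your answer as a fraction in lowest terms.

Rohan's father's ABO genotype from AB × BO: 1/4 AB, 1/4 AO, 1/4 BB, 1/4 BO.
Crossing each possibility with the mother OO and summing P(type A): 1/4·1/2 + 1/4·1/2 + 1/4·0 + 1/4·0 = 1/4.
Similarly for Rh via the father's Rh distribution: P(Rh+) = 1.
Independent loci: 1/4 × 1 = 1/4.

1/4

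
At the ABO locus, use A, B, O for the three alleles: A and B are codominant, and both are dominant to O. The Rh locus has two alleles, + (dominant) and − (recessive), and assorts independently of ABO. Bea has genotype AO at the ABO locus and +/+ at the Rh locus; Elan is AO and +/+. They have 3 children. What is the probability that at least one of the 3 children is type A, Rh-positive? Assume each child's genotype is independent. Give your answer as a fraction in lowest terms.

ABO cross AO × AO → 1/4 O, 3/4 A.
Rh cross +/+ × +/+ → 1 Rh+; so P(type A, Rh-positive) = 3/4 × 1 = 3/4 per child.
P(none) = (1/4)^3 = 1/64; P(at least one) = 1 − 1/64 = 63/64.

63/64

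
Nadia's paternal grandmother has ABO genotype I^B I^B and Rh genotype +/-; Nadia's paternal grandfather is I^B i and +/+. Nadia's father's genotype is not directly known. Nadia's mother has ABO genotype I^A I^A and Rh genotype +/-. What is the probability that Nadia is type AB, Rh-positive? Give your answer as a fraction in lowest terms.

Nadia's father's ABO genotype from I^B I^B × I^B i: 1/2 I^B I^B, 1/2 I^B i.
Crossing each possibility with the mother I^A I^A and summing P(type AB): 1/2·1 + 1/2·1/2 = 3/4.
Similarly for Rh via the father's Rh distribution: P(Rh+) = 7/8.
Independent loci: 3/4 × 7/8 = 21/32.

21/32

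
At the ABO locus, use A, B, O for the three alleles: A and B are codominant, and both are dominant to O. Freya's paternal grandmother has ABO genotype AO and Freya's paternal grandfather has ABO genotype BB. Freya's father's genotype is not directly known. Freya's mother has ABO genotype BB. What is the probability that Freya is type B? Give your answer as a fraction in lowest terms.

Freya's father's ABO genotype from AO × BB: 1/2 AB, 1/2 BO.
Crossing each possibility with the mother BB and summing P(type B): 1/2·1/2 + 1/2·1 = 3/4.

3/4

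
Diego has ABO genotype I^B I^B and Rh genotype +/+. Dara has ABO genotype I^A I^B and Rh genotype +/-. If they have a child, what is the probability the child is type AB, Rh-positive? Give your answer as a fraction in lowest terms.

1/2

ABO cross I^B I^B × I^A I^B → offspring phenotypes: 1/2 B, 1/2 AB.
Rh cross +/+ × +/- → 1 Rh+.
Independent loci: P(type AB, Rh-positive) = 1/2 × 1 = 1/2.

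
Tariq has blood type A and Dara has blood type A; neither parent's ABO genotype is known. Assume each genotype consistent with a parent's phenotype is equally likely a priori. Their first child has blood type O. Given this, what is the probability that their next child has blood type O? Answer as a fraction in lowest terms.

1/4

Possible genotypes: Tariq ∈ {AA, AO}; Dara ∈ {AA, AO}.
Weight each parental genotype pair by prior × P(type-O child):
  AO × AO: posterior weight 1; P(next child type O) = 1/4.
Weighted sum = 1/4.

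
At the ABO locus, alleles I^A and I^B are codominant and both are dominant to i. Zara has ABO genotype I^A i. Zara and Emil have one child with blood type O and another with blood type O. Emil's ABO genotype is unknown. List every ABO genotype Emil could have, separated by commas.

For each candidate genotype of Emil, check whether crossing it with I^A i can produce every observed child phenotype.
  I^A I^A → possible child types {A} ✗
  I^A I^B → possible child types {A, B, AB} ✗
  I^A i → possible child types {O, A} ✓
  I^B I^B → possible child types {B, AB} ✗
  I^B i → possible child types {O, A, B, AB} ✓
  i i → possible child types {O, A} ✓

I^A i, I^B i, i i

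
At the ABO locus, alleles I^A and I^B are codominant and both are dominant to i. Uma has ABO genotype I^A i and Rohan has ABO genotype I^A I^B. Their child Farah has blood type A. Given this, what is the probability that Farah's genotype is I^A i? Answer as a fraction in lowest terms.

Cross I^A i × I^A I^B → 1/4 I^A I^A, 1/4 I^A I^B, 1/4 I^A i, 1/4 I^B i.
Type-A genotypes among offspring: I^A I^A (1/4), I^A i (1/4); total 1/2.
P(I^A i | type A) = (1/4) / (1/2) = 1/2.

1/2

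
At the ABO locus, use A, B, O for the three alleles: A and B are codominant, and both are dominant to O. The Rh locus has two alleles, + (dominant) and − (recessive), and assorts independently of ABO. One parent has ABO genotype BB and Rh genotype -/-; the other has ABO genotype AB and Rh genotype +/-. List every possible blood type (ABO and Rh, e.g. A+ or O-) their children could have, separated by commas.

B+, B-, AB+, AB-

Gametes from BB × AB give offspring ABO genotypes AB, BB, i.e. phenotypes B, AB.
Rh cross -/- × +/- → phenotypes Rh+, Rh-.
Combining independently: B+, B-, AB+, AB-.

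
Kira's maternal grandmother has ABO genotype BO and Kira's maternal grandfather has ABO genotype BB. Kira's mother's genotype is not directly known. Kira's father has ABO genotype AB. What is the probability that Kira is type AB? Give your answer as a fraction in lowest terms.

Kira's mother's ABO genotype from BO × BB: 1/2 BB, 1/2 BO.
Crossing each possibility with the father AB and summing P(type AB): 1/2·1/2 + 1/2·1/4 = 3/8.

3/8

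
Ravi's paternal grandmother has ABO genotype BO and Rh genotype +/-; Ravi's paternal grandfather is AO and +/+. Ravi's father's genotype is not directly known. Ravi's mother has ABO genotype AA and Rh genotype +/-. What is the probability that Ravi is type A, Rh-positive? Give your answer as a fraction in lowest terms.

Ravi's father's ABO genotype from BO × AO: 1/4 AB, 1/4 AO, 1/4 BO, 1/4 OO.
Crossing each possibility with the mother AA and summing P(type A): 1/4·1/2 + 1/4·1 + 1/4·1/2 + 1/4·1 = 3/4.
Similarly for Rh via the father's Rh distribution: P(Rh+) = 7/8.
Independent loci: 3/4 × 7/8 = 21/32.

21/32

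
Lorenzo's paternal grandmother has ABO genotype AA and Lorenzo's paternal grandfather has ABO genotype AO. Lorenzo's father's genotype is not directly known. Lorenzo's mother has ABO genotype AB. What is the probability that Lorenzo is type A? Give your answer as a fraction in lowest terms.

Lorenzo's father's ABO genotype from AA × AO: 1/2 AA, 1/2 AO.
Crossing each possibility with the mother AB and summing P(type A): 1/2·1/2 + 1/2·1/2 = 1/2.

1/2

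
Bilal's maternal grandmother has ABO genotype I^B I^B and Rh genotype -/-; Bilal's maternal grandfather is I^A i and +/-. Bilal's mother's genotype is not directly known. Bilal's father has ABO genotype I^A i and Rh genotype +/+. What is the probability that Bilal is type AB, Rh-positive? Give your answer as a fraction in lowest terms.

1/4

Bilal's mother's ABO genotype from I^B I^B × I^A i: 1/2 I^A I^B, 1/2 I^B i.
Crossing each possibility with the father I^A i and summing P(type AB): 1/2·1/4 + 1/2·1/4 = 1/4.
Similarly for Rh via the mother's Rh distribution: P(Rh+) = 1.
Independent loci: 1/4 × 1 = 1/4.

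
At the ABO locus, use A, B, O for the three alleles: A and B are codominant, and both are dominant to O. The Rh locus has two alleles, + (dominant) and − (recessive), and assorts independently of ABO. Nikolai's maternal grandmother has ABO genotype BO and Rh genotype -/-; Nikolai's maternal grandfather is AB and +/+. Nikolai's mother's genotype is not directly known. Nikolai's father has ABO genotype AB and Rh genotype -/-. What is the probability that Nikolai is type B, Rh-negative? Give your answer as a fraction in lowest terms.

3/16

Nikolai's mother's ABO genotype from BO × AB: 1/4 AB, 1/4 AO, 1/4 BB, 1/4 BO.
Crossing each possibility with the father AB and summing P(type B): 1/4·1/4 + 1/4·1/4 + 1/4·1/2 + 1/4·1/2 = 3/8.
Similarly for Rh via the mother's Rh distribution: P(Rh-) = 1/2.
Independent loci: 3/8 × 1/2 = 3/16.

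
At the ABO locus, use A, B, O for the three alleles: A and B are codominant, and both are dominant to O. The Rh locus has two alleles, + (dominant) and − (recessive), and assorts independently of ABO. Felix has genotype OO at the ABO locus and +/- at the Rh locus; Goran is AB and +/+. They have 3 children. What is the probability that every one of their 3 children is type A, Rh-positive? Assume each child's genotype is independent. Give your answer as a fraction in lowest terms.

ABO cross OO × AB → 1/2 A, 1/2 B.
Rh cross +/- × +/+ → 1 Rh+; so P(type A, Rh-positive) = 1/2 × 1 = 1/2 per child.
All 3 independent: (1/2)^3 = 1/8.

1/8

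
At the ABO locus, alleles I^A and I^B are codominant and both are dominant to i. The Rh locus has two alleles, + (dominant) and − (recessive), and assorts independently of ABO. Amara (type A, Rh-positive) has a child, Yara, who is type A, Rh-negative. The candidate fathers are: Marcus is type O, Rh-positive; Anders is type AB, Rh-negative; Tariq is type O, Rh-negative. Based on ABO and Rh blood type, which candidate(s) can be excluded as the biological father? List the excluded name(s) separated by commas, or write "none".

none

A candidate is excluded only if no genotype consistent with his phenotype could produce a type A, Rh-negative child with a type A, Rh-positive mother.
Every candidate has at least one consistent genotype combination, so none can be excluded.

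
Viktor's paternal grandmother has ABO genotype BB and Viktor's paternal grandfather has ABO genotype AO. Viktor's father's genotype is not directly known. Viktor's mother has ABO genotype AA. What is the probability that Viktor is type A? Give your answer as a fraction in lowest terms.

Viktor's father's ABO genotype from BB × AO: 1/2 AB, 1/2 BO.
Crossing each possibility with the mother AA and summing P(type A): 1/2·1/2 + 1/2·1/2 = 1/2.

1/2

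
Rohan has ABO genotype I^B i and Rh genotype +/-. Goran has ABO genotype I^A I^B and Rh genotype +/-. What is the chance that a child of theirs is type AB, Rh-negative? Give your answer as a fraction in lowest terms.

ABO cross I^B i × I^A I^B → offspring phenotypes: 1/4 A, 1/2 B, 1/4 AB.
Rh cross +/- × +/- → 3/4 Rh+, 1/4 Rh-.
Independent loci: P(type AB, Rh-negative) = 1/4 × 1/4 = 1/16.

1/16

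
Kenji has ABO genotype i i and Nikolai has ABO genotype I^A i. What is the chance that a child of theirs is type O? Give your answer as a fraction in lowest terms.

1/2

ABO cross i i × I^A i → offspring phenotypes: 1/2 O, 1/2 A.
So P(type O) = 1/2.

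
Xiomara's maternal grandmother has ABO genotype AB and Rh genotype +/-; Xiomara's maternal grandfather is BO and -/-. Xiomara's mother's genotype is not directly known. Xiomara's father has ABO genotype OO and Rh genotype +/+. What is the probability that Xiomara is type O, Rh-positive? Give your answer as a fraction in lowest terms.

1/4

Xiomara's mother's ABO genotype from AB × BO: 1/4 AB, 1/4 AO, 1/4 BB, 1/4 BO.
Crossing each possibility with the father OO and summing P(type O): 1/4·0 + 1/4·1/2 + 1/4·0 + 1/4·1/2 = 1/4.
Similarly for Rh via the mother's Rh distribution: P(Rh+) = 1.
Independent loci: 1/4 × 1 = 1/4.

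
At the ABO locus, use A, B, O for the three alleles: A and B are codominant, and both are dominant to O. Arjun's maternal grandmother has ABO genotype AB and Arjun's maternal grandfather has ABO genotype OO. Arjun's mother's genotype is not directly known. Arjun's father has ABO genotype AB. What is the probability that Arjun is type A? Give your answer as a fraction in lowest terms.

Arjun's mother's ABO genotype from AB × OO: 1/2 AO, 1/2 BO.
Crossing each possibility with the father AB and summing P(type A): 1/2·1/2 + 1/2·1/4 = 3/8.

3/8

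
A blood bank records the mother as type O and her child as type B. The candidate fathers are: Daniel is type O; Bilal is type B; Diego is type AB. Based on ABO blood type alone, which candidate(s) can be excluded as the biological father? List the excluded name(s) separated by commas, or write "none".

Daniel

A candidate is excluded only if no genotype consistent with his phenotype could produce a type B child with a type O mother.
Daniel (type O): no genotype consistent with that phenotype can produce a type-B child with a type-O mother.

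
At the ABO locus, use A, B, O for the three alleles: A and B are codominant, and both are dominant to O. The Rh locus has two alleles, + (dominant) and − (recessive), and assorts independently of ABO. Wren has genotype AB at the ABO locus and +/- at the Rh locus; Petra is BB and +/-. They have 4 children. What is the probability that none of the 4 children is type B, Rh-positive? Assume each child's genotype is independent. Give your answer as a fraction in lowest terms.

ABO cross AB × BB → 1/2 B, 1/2 AB.
Rh cross +/- × +/- → 3/4 Rh+, 1/4 Rh-; so P(type B, Rh-positive) = 1/2 × 3/4 = 3/8 per child.
P(not type B, Rh-positive) = 5/8 for one child; (5/8)^4 = 625/4096.

625/4096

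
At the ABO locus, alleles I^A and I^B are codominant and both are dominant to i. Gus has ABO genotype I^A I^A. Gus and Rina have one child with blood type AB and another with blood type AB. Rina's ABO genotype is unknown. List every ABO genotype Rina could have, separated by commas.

For each candidate genotype of Rina, check whether crossing it with I^A I^A can produce every observed child phenotype.
  I^A I^A → possible child types {A} ✗
  I^A I^B → possible child types {A, AB} ✓
  I^A i → possible child types {A} ✗
  I^B I^B → possible child types {AB} ✓
  I^B i → possible child types {A, AB} ✓
  i i → possible child types {A} ✗

I^A I^B, I^B I^B, I^B i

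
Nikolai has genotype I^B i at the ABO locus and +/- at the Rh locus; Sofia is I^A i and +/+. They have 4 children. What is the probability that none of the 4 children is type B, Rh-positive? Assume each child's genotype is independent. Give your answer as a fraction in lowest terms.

ABO cross I^B i × I^A i → 1/4 O, 1/4 A, 1/4 B, 1/4 AB.
Rh cross +/- × +/+ → 1 Rh+; so P(type B, Rh-positive) = 1/4 × 1 = 1/4 per child.
P(not type B, Rh-positive) = 3/4 for one child; (3/4)^4 = 81/256.

81/256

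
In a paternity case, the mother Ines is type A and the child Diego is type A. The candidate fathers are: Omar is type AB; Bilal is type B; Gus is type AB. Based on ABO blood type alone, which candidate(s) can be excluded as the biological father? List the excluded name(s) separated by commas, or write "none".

none

A candidate is excluded only if no genotype consistent with his phenotype could produce a type A child with a type A mother.
Every candidate has at least one consistent genotype combination, so none can be excluded.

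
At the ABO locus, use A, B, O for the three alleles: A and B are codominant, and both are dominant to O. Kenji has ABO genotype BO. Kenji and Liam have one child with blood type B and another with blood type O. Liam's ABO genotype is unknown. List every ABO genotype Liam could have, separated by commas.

For each candidate genotype of Liam, check whether crossing it with BO can produce every observed child phenotype.
  AA → possible child types {A, AB} ✗
  AB → possible child types {A, B, AB} ✗
  AO → possible child types {O, A, B, AB} ✓
  BB → possible child types {B} ✗
  BO → possible child types {O, B} ✓
  OO → possible child types {O, B} ✓

AO, BO, OO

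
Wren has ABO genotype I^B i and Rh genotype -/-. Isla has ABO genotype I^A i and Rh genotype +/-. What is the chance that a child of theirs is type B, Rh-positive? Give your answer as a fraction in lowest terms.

ABO cross I^B i × I^A i → offspring phenotypes: 1/4 O, 1/4 A, 1/4 B, 1/4 AB.
Rh cross -/- × +/- → 1/2 Rh+, 1/2 Rh-.
Independent loci: P(type B, Rh-positive) = 1/4 × 1/2 = 1/8.

1/8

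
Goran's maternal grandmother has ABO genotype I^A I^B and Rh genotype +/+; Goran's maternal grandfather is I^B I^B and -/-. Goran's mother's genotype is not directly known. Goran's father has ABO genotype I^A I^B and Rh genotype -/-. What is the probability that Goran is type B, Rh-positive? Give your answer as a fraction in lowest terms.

Goran's mother's ABO genotype from I^A I^B × I^B I^B: 1/2 I^A I^B, 1/2 I^B I^B.
Crossing each possibility with the father I^A I^B and summing P(type B): 1/2·1/4 + 1/2·1/2 = 3/8.
Similarly for Rh via the mother's Rh distribution: P(Rh+) = 1/2.
Independent loci: 3/8 × 1/2 = 3/16.

3/16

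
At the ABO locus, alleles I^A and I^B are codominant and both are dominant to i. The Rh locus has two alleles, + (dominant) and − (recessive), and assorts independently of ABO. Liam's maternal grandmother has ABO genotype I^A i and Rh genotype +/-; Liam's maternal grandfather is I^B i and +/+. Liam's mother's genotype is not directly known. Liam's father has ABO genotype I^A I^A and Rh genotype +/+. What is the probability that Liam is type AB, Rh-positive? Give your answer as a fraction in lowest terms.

Liam's mother's ABO genotype from I^A i × I^B i: 1/4 I^A I^B, 1/4 I^A i, 1/4 I^B i, 1/4 i i.
Crossing each possibility with the father I^A I^A and summing P(type AB): 1/4·1/2 + 1/4·0 + 1/4·1/2 + 1/4·0 = 1/4.
Similarly for Rh via the mother's Rh distribution: P(Rh+) = 1.
Independent loci: 1/4 × 1 = 1/4.

1/4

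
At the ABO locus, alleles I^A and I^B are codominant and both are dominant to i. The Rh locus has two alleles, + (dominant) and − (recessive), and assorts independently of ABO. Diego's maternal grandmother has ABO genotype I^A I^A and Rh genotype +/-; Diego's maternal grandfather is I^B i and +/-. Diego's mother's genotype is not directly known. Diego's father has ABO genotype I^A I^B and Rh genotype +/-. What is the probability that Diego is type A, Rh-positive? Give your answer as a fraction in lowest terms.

Diego's mother's ABO genotype from I^A I^A × I^B i: 1/2 I^A I^B, 1/2 I^A i.
Crossing each possibility with the father I^A I^B and summing P(type A): 1/2·1/4 + 1/2·1/2 = 3/8.
Similarly for Rh via the mother's Rh distribution: P(Rh+) = 3/4.
Independent loci: 3/8 × 3/4 = 9/32.

9/32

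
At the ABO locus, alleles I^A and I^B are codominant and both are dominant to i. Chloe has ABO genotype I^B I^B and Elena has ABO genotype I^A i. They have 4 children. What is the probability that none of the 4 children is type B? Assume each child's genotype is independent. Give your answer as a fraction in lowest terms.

ABO cross I^B I^B × I^A i → 1/2 B, 1/2 AB.
So P(type B) = 1/2 per child.
P(not type B) = 1/2 for one child; (1/2)^4 = 1/16.

1/16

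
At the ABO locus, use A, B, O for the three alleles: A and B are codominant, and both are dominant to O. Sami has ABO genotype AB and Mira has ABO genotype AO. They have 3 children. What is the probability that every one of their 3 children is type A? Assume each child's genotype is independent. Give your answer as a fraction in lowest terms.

1/8

ABO cross AB × AO → 1/2 A, 1/4 B, 1/4 AB.
So P(type A) = 1/2 per child.
All 3 independent: (1/2)^3 = 1/8.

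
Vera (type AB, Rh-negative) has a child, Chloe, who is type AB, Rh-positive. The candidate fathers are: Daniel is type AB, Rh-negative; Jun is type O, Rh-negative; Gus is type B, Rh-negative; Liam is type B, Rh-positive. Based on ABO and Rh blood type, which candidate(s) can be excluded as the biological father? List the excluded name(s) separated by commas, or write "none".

A candidate is excluded only if no genotype consistent with his phenotype could produce a type AB, Rh-positive child with a type AB, Rh-negative mother.
Daniel (type AB, Rh-): no genotype consistent with that phenotype can produce a type-AB Rh+ child with a type-AB mother.
Jun (type O, Rh-): no genotype consistent with that phenotype can produce a type-AB Rh+ child with a type-AB mother.
Gus (type B, Rh-): no genotype consistent with that phenotype can produce a type-AB Rh+ child with a type-AB mother.

Daniel, Jun, Gus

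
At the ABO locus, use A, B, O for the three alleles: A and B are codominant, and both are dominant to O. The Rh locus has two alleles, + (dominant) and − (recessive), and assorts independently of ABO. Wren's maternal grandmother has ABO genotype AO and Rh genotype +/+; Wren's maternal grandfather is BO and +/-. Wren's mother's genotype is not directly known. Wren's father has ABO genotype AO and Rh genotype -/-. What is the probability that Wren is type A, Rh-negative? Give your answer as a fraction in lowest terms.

Wren's mother's ABO genotype from AO × BO: 1/4 AB, 1/4 AO, 1/4 BO, 1/4 OO.
Crossing each possibility with the father AO and summing P(type A): 1/4·1/2 + 1/4·3/4 + 1/4·1/4 + 1/4·1/2 = 1/2.
Similarly for Rh via the mother's Rh distribution: P(Rh-) = 1/4.
Independent loci: 1/2 × 1/4 = 1/8.

1/8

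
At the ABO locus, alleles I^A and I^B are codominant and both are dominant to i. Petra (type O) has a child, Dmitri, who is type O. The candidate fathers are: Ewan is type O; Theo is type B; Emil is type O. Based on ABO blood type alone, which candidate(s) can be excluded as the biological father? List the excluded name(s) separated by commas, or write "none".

none

A candidate is excluded only if no genotype consistent with his phenotype could produce a type O child with a type O mother.
Every candidate has at least one consistent genotype combination, so none can be excluded.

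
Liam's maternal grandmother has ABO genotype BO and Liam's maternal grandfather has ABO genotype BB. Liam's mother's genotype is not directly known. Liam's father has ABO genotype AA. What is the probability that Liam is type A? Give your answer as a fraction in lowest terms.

Liam's mother's ABO genotype from BO × BB: 1/2 BB, 1/2 BO.
Crossing each possibility with the father AA and summing P(type A): 1/2·0 + 1/2·1/2 = 1/4.

1/4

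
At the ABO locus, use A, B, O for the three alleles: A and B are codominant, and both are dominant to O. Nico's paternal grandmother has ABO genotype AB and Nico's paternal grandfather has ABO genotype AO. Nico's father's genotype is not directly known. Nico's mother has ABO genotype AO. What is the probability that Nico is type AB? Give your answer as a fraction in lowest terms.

1/8

Nico's father's ABO genotype from AB × AO: 1/4 AA, 1/4 AB, 1/4 AO, 1/4 BO.
Crossing each possibility with the mother AO and summing P(type AB): 1/4·0 + 1/4·1/4 + 1/4·0 + 1/4·1/4 = 1/8.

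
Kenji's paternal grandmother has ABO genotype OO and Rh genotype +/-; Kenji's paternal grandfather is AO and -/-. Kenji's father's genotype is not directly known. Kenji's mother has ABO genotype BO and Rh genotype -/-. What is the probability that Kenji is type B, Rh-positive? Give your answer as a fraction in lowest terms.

Kenji's father's ABO genotype from OO × AO: 1/2 AO, 1/2 OO.
Crossing each possibility with the mother BO and summing P(type B): 1/2·1/4 + 1/2·1/2 = 3/8.
Similarly for Rh via the father's Rh distribution: P(Rh+) = 1/4.
Independent loci: 3/8 × 1/4 = 3/32.

3/32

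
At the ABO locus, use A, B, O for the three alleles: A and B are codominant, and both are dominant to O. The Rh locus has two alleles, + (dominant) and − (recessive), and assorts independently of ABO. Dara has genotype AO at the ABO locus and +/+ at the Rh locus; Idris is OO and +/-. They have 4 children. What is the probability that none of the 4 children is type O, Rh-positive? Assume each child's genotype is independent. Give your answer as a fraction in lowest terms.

1/16

ABO cross AO × OO → 1/2 O, 1/2 A.
Rh cross +/+ × +/- → 1 Rh+; so P(type O, Rh-positive) = 1/2 × 1 = 1/2 per child.
P(not type O, Rh-positive) = 1/2 for one child; (1/2)^4 = 1/16.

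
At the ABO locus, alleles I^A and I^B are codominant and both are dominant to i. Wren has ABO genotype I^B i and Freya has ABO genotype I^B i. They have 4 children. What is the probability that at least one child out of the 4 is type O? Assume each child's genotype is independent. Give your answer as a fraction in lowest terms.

ABO cross I^B i × I^B i → 1/4 O, 3/4 B.
So P(type O) = 1/4 per child.
P(none) = (3/4)^4 = 81/256; P(at least one) = 1 − 81/256 = 175/256.

175/256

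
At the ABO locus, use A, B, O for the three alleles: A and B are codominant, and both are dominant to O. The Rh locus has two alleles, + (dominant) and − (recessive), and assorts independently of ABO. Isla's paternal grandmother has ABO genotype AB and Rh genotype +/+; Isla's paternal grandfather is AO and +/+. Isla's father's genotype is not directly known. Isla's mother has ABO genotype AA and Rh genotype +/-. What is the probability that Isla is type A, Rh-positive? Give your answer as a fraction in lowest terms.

3/4

Isla's father's ABO genotype from AB × AO: 1/4 AA, 1/4 AB, 1/4 AO, 1/4 BO.
Crossing each possibility with the mother AA and summing P(type A): 1/4·1 + 1/4·1/2 + 1/4·1 + 1/4·1/2 = 3/4.
Similarly for Rh via the father's Rh distribution: P(Rh+) = 1.
Independent loci: 3/4 × 1 = 3/4.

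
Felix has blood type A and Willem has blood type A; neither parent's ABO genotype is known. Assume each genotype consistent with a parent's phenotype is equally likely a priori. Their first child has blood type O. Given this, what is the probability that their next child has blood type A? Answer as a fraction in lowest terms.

3/4

Possible genotypes: Felix ∈ {I^A I^A, I^A i}; Willem ∈ {I^A I^A, I^A i}.
Weight each parental genotype pair by prior × P(type-O child):
  I^A i × I^A i: posterior weight 1; P(next child type A) = 3/4.
Weighted sum = 3/4.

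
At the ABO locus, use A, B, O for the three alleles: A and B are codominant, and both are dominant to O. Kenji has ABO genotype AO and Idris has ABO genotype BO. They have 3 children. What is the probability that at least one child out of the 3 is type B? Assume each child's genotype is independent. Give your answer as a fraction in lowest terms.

37/64

ABO cross AO × BO → 1/4 O, 1/4 A, 1/4 B, 1/4 AB.
So P(type B) = 1/4 per child.
P(none) = (3/4)^3 = 27/64; P(at least one) = 1 − 27/64 = 37/64.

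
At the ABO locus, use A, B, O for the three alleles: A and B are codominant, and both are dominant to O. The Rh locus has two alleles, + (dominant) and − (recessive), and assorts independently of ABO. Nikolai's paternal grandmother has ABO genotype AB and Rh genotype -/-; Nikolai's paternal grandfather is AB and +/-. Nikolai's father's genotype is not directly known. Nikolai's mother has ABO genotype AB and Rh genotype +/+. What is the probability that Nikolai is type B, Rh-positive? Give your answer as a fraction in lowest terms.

1/4

Nikolai's father's ABO genotype from AB × AB: 1/4 AA, 1/2 AB, 1/4 BB.
Crossing each possibility with the mother AB and summing P(type B): 1/4·0 + 1/2·1/4 + 1/4·1/2 = 1/4.
Similarly for Rh via the father's Rh distribution: P(Rh+) = 1.
Independent loci: 1/4 × 1 = 1/4.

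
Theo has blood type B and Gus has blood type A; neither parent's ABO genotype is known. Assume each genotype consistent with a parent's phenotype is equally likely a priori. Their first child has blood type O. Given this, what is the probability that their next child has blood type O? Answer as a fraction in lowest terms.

1/4

Possible genotypes: Theo ∈ {BB, BO}; Gus ∈ {AA, AO}.
Weight each parental genotype pair by prior × P(type-O child):
  BO × AO: posterior weight 1; P(next child type O) = 1/4.
Weighted sum = 1/4.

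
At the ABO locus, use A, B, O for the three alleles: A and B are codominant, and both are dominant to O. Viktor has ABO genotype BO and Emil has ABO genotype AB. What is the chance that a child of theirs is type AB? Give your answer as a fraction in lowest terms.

1/4

ABO cross BO × AB → offspring phenotypes: 1/4 A, 1/2 B, 1/4 AB.
So P(type AB) = 1/4.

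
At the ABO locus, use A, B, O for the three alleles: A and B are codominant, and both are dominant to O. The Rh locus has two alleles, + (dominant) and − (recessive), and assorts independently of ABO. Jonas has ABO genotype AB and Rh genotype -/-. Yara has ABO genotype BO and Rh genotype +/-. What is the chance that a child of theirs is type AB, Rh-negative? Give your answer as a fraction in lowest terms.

1/8

ABO cross AB × BO → offspring phenotypes: 1/4 A, 1/2 B, 1/4 AB.
Rh cross -/- × +/- → 1/2 Rh+, 1/2 Rh-.
Independent loci: P(type AB, Rh-negative) = 1/4 × 1/2 = 1/8.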